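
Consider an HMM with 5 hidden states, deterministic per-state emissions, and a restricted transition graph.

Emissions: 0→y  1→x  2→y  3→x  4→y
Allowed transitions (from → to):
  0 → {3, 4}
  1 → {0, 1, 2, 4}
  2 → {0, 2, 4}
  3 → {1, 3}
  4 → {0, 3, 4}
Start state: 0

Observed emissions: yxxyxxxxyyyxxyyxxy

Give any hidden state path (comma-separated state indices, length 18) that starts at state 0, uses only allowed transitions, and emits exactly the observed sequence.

0,3,1,0,3,3,3,1,4,4,0,3,1,2,4,3,1,0

  [0] y  {0,2,4}  => 0  start
  [1] x  {1,3}  => 3  0->3 ok
  [2] x  {1,3}  => 1  3->1 ok
  [3] y  {0,2,4}  => 0  1->0 ok
  [4] x  {1,3}  => 3  0->3 ok
  [5] x  {1,3}  => 3  3->3 ok
  [6] x  {1,3}  => 3  3->3 ok
  [7] x  {1,3}  => 1  3->1 ok
  [8] y  {0,2,4}  => 4  1->4 ok
  [9] y  {0,2,4}  => 4  4->4 ok
  [10] y  {0,2,4}  => 0  4->0 ok
  [11] x  {1,3}  => 3  0->3 ok
  [12] x  {1,3}  => 1  3->1 ok
  [13] y  {0,2,4}  => 2  1->2 ok
  [14] y  {0,2,4}  => 4  2->4 ok
  [15] x  {1,3}  => 3  4->3 ok
  [16] x  {1,3}  => 1  3->1 ok
  [17] y  {0,2,4}  => 0  1->0 ok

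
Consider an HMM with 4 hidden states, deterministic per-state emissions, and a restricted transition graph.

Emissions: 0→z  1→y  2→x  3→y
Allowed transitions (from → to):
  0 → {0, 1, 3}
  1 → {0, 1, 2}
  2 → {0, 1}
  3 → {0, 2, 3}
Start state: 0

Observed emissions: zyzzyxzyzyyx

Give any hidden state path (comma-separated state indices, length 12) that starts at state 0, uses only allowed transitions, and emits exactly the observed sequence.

  [0] z  {0}  => 0  start
  [1] y  {1,3}  => 1  0->1 ok
  [2] z  {0}  => 0  1->0 ok
  [3] z  {0}  => 0  0->0 ok
  [4] y  {1,3}  => 3  0->3 ok
  [5] x  {2}  => 2  3->2 ok
  [6] z  {0}  => 0  2->0 ok
  [7] y  {1,3}  => 1  0->1 ok
  [8] z  {0}  => 0  1->0 ok
  [9] y  {1,3}  => 3  0->3 ok
  [10] y  {1,3}  => 3  3->3 ok
  [11] x  {2}  => 2  3->2 ok

0,1,0,0,3,2,0,1,0,3,3,2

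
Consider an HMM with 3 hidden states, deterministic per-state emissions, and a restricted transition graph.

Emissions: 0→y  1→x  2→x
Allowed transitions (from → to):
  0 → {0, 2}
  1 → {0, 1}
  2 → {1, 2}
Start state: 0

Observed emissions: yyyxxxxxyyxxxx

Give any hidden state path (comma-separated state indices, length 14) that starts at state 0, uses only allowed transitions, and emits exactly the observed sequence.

  pos 0: y in {0}, choose 0; start
  pos 1: y in {0}, choose 0; 0->0 ok
  pos 2: y in {0}, choose 0; 0->0 ok
  pos 3: x in {1,2}, choose 2; 0->2 ok
  pos 4: x in {1,2}, choose 2; 2->2 ok
  pos 5: x in {1,2}, choose 2; 2->2 ok
  pos 6: x in {1,2}, choose 1; 2->1 ok
  pos 7: x in {1,2}, choose 1; 1->1 ok
  pos 8: y in {0}, choose 0; 1->0 ok
  pos 9: y in {0}, choose 0; 0->0 ok
  pos 10: x in {1,2}, choose 2; 0->2 ok
  pos 11: x in {1,2}, choose 2; 2->2 ok
  pos 12: x in {1,2}, choose 2; 2->2 ok
  pos 13: x in {1,2}, choose 1; 2->1 ok

0,0,0,2,2,2,1,1,0,0,2,2,2,1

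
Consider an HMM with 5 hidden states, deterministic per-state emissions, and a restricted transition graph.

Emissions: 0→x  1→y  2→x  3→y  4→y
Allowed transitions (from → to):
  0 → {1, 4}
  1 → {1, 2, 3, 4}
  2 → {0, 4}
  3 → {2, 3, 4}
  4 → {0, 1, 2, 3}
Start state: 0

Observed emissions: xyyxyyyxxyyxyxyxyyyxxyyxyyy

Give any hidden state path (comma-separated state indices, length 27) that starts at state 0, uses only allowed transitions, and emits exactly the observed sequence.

0,1,3,2,4,1,4,2,0,1,1,2,4,0,4,0,1,1,3,2,0,1,4,2,4,3,4

  [0] x  {0,2}  => 0  start
  [1] y  {1,3,4}  => 1  0->1 ok
  [2] y  {1,3,4}  => 3  1->3 ok
  [3] x  {0,2}  => 2  3->2 ok
  [4] y  {1,3,4}  => 4  2->4 ok
  [5] y  {1,3,4}  => 1  4->1 ok
  [6] y  {1,3,4}  => 4  1->4 ok
  [7] x  {0,2}  => 2  4->2 ok
  [8] x  {0,2}  => 0  2->0 ok
  [9] y  {1,3,4}  => 1  0->1 ok
  [10] y  {1,3,4}  => 1  1->1 ok
  [11] x  {0,2}  => 2  1->2 ok
  [12] y  {1,3,4}  => 4  2->4 ok
  [13] x  {0,2}  => 0  4->0 ok
  [14] y  {1,3,4}  => 4  0->4 ok
  [15] x  {0,2}  => 0  4->0 ok
  [16] y  {1,3,4}  => 1  0->1 ok
  [17] y  {1,3,4}  => 1  1->1 ok
  [18] y  {1,3,4}  => 3  1->3 ok
  [19] x  {0,2}  => 2  3->2 ok
  [20] x  {0,2}  => 0  2->0 ok
  [21] y  {1,3,4}  => 1  0->1 ok
  [22] y  {1,3,4}  => 4  1->4 ok
  [23] x  {0,2}  => 2  4->2 ok
  [24] y  {1,3,4}  => 4  2->4 ok
  [25] y  {1,3,4}  => 3  4->3 ok
  [26] y  {1,3,4}  => 4  3->4 ok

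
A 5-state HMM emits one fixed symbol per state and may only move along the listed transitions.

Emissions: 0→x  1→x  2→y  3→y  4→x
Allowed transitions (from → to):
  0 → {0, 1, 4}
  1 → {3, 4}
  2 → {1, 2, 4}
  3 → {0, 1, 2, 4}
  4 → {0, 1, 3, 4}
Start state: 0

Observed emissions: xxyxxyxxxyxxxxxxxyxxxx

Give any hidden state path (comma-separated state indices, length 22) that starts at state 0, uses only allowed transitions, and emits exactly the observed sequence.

  t0 'x' -> {0,1,4}, take 0 (start)
  t1 'x' -> {0,1,4}, take 1 (0->1 ok)
  t2 'y' -> {2,3}, take 3 (1->3 ok)
  t3 'x' -> {0,1,4}, take 1 (3->1 ok)
  t4 'x' -> {0,1,4}, take 4 (1->4 ok)
  t5 'y' -> {2,3}, take 3 (4->3 ok)
  t6 'x' -> {0,1,4}, take 4 (3->4 ok)
  t7 'x' -> {0,1,4}, take 0 (4->0 ok)
  t8 'x' -> {0,1,4}, take 4 (0->4 ok)
  t9 'y' -> {2,3}, take 3 (4->3 ok)
  t10 'x' -> {0,1,4}, take 4 (3->4 ok)
  t11 'x' -> {0,1,4}, take 4 (4->4 ok)
  t12 'x' -> {0,1,4}, take 4 (4->4 ok)
  t13 'x' -> {0,1,4}, take 0 (4->0 ok)
  t14 'x' -> {0,1,4}, take 0 (0->0 ok)
  t15 'x' -> {0,1,4}, take 4 (0->4 ok)
  t16 'x' -> {0,1,4}, take 1 (4->1 ok)
  t17 'y' -> {2,3}, take 3 (1->3 ok)
  t18 'x' -> {0,1,4}, take 4 (3->4 ok)
  t19 'x' -> {0,1,4}, take 4 (4->4 ok)
  t20 'x' -> {0,1,4}, take 4 (4->4 ok)
  t21 'x' -> {0,1,4}, take 4 (4->4 ok)

0,1,3,1,4,3,4,0,4,3,4,4,4,0,0,4,1,3,4,4,4,4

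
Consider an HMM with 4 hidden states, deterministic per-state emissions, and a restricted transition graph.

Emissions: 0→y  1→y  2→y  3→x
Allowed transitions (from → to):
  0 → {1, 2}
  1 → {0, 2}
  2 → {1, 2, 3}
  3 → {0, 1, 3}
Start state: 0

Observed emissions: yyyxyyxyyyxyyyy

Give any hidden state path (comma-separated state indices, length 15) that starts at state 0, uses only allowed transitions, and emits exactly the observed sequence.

  pos 0: y in {0,1,2}, choose 0; start
  pos 1: y in {0,1,2}, choose 2; 0->2 ok
  pos 2: y in {0,1,2}, choose 2; 2->2 ok
  pos 3: x in {3}, choose 3; 2->3 ok
  pos 4: y in {0,1,2}, choose 0; 3->0 ok
  pos 5: y in {0,1,2}, choose 2; 0->2 ok
  pos 6: x in {3}, choose 3; 2->3 ok
  pos 7: y in {0,1,2}, choose 0; 3->0 ok
  pos 8: y in {0,1,2}, choose 1; 0->1 ok
  pos 9: y in {0,1,2}, choose 2; 1->2 ok
  pos 10: x in {3}, choose 3; 2->3 ok
  pos 11: y in {0,1,2}, choose 1; 3->1 ok
  pos 12: y in {0,1,2}, choose 0; 1->0 ok
  pos 13: y in {0,1,2}, choose 1; 0->1 ok
  pos 14: y in {0,1,2}, choose 2; 1->2 ok

0,2,2,3,0,2,3,0,1,2,3,1,0,1,2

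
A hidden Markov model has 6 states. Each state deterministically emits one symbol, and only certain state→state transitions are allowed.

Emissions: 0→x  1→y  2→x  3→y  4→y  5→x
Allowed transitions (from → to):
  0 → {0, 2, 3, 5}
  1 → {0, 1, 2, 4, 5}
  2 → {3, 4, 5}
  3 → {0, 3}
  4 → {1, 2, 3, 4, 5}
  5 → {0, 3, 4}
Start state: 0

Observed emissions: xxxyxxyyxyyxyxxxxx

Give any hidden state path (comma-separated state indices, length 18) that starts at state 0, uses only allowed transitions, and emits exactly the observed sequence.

0,2,5,3,0,5,4,4,2,3,3,0,3,0,2,5,0,5

  pos 0: x in {0,2,5}, choose 0; start
  pos 1: x in {0,2,5}, choose 2; 0->2 ok
  pos 2: x in {0,2,5}, choose 5; 2->5 ok
  pos 3: y in {1,3,4}, choose 3; 5->3 ok
  pos 4: x in {0,2,5}, choose 0; 3->0 ok
  pos 5: x in {0,2,5}, choose 5; 0->5 ok
  pos 6: y in {1,3,4}, choose 4; 5->4 ok
  pos 7: y in {1,3,4}, choose 4; 4->4 ok
  pos 8: x in {0,2,5}, choose 2; 4->2 ok
  pos 9: y in {1,3,4}, choose 3; 2->3 ok
  pos 10: y in {1,3,4}, choose 3; 3->3 ok
  pos 11: x in {0,2,5}, choose 0; 3->0 ok
  pos 12: y in {1,3,4}, choose 3; 0->3 ok
  pos 13: x in {0,2,5}, choose 0; 3->0 ok
  pos 14: x in {0,2,5}, choose 2; 0->2 ok
  pos 15: x in {0,2,5}, choose 5; 2->5 ok
  pos 16: x in {0,2,5}, choose 0; 5->0 ok
  pos 17: x in {0,2,5}, choose 5; 0->5 ok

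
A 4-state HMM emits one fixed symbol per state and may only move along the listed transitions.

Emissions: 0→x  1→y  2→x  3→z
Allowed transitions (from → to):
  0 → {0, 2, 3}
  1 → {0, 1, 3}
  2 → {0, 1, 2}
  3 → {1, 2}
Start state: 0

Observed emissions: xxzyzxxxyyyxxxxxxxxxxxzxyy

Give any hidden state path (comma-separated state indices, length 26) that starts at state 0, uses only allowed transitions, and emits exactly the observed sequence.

0,0,3,1,3,2,2,2,1,1,1,0,2,2,0,2,0,0,2,2,0,0,3,2,1,1

  0: obs=x cand={0,2} pick 0 [start]
  1: obs=x cand={0,2} pick 0 [0->0 ok]
  2: obs=z cand={3} pick 3 [0->3 ok]
  3: obs=y cand={1} pick 1 [3->1 ok]
  4: obs=z cand={3} pick 3 [1->3 ok]
  5: obs=x cand={0,2} pick 2 [3->2 ok]
  6: obs=x cand={0,2} pick 2 [2->2 ok]
  7: obs=x cand={0,2} pick 2 [2->2 ok]
  8: obs=y cand={1} pick 1 [2->1 ok]
  9: obs=y cand={1} pick 1 [1->1 ok]
  10: obs=y cand={1} pick 1 [1->1 ok]
  11: obs=x cand={0,2} pick 0 [1->0 ok]
  12: obs=x cand={0,2} pick 2 [0->2 ok]
  13: obs=x cand={0,2} pick 2 [2->2 ok]
  14: obs=x cand={0,2} pick 0 [2->0 ok]
  15: obs=x cand={0,2} pick 2 [0->2 ok]
  16: obs=x cand={0,2} pick 0 [2->0 ok]
  17: obs=x cand={0,2} pick 0 [0->0 ok]
  18: obs=x cand={0,2} pick 2 [0->2 ok]
  19: obs=x cand={0,2} pick 2 [2->2 ok]
  20: obs=x cand={0,2} pick 0 [2->0 ok]
  21: obs=x cand={0,2} pick 0 [0->0 ok]
  22: obs=z cand={3} pick 3 [0->3 ok]
  23: obs=x cand={0,2} pick 2 [3->2 ok]
  24: obs=y cand={1} pick 1 [2->1 ok]
  25: obs=y cand={1} pick 1 [1->1 ok]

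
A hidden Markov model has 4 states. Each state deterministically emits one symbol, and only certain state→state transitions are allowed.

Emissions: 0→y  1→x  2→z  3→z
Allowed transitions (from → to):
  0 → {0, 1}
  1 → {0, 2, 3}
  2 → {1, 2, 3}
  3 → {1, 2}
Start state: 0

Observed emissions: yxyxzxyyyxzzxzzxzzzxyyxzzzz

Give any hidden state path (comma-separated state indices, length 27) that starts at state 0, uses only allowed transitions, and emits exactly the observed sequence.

0,1,0,1,3,1,0,0,0,1,2,3,1,3,2,1,3,2,2,1,0,0,1,3,2,2,2

  pos 0: y in {0}, choose 0; start
  pos 1: x in {1}, choose 1; 0->1 ok
  pos 2: y in {0}, choose 0; 1->0 ok
  pos 3: x in {1}, choose 1; 0->1 ok
  pos 4: z in {2,3}, choose 3; 1->3 ok
  pos 5: x in {1}, choose 1; 3->1 ok
  pos 6: y in {0}, choose 0; 1->0 ok
  pos 7: y in {0}, choose 0; 0->0 ok
  pos 8: y in {0}, choose 0; 0->0 ok
  pos 9: x in {1}, choose 1; 0->1 ok
  pos 10: z in {2,3}, choose 2; 1->2 ok
  pos 11: z in {2,3}, choose 3; 2->3 ok
  pos 12: x in {1}, choose 1; 3->1 ok
  pos 13: z in {2,3}, choose 3; 1->3 ok
  pos 14: z in {2,3}, choose 2; 3->2 ok
  pos 15: x in {1}, choose 1; 2->1 ok
  pos 16: z in {2,3}, choose 3; 1->3 ok
  pos 17: z in {2,3}, choose 2; 3->2 ok
  pos 18: z in {2,3}, choose 2; 2->2 ok
  pos 19: x in {1}, choose 1; 2->1 ok
  pos 20: y in {0}, choose 0; 1->0 ok
  pos 21: y in {0}, choose 0; 0->0 ok
  pos 22: x in {1}, choose 1; 0->1 ok
  pos 23: z in {2,3}, choose 3; 1->3 ok
  pos 24: z in {2,3}, choose 2; 3->2 ok
  pos 25: z in {2,3}, choose 2; 2->2 ok
  pos 26: z in {2,3}, choose 2; 2->2 ok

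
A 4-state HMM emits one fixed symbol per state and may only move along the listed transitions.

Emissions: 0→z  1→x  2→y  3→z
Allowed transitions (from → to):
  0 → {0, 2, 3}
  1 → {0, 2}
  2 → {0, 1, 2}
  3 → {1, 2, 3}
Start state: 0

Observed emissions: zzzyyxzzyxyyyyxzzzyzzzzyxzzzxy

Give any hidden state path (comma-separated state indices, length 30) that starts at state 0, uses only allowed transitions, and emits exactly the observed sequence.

0,0,3,2,2,1,0,0,2,1,2,2,2,2,1,0,0,3,2,0,0,0,3,2,1,0,0,3,1,2

  t0 'z' -> {0,3}, take 0 (start)
  t1 'z' -> {0,3}, take 0 (0->0 ok)
  t2 'z' -> {0,3}, take 3 (0->3 ok)
  t3 'y' -> {2}, take 2 (3->2 ok)
  t4 'y' -> {2}, take 2 (2->2 ok)
  t5 'x' -> {1}, take 1 (2->1 ok)
  t6 'z' -> {0,3}, take 0 (1->0 ok)
  t7 'z' -> {0,3}, take 0 (0->0 ok)
  t8 'y' -> {2}, take 2 (0->2 ok)
  t9 'x' -> {1}, take 1 (2->1 ok)
  t10 'y' -> {2}, take 2 (1->2 ok)
  t11 'y' -> {2}, take 2 (2->2 ok)
  t12 'y' -> {2}, take 2 (2->2 ok)
  t13 'y' -> {2}, take 2 (2->2 ok)
  t14 'x' -> {1}, take 1 (2->1 ok)
  t15 'z' -> {0,3}, take 0 (1->0 ok)
  t16 'z' -> {0,3}, take 0 (0->0 ok)
  t17 'z' -> {0,3}, take 3 (0->3 ok)
  t18 'y' -> {2}, take 2 (3->2 ok)
  t19 'z' -> {0,3}, take 0 (2->0 ok)
  t20 'z' -> {0,3}, take 0 (0->0 ok)
  t21 'z' -> {0,3}, take 0 (0->0 ok)
  t22 'z' -> {0,3}, take 3 (0->3 ok)
  t23 'y' -> {2}, take 2 (3->2 ok)
  t24 'x' -> {1}, take 1 (2->1 ok)
  t25 'z' -> {0,3}, take 0 (1->0 ok)
  t26 'z' -> {0,3}, take 0 (0->0 ok)
  t27 'z' -> {0,3}, take 3 (0->3 ok)
  t28 'x' -> {1}, take 1 (3->1 ok)
  t29 'y' -> {2}, take 2 (1->2 ok)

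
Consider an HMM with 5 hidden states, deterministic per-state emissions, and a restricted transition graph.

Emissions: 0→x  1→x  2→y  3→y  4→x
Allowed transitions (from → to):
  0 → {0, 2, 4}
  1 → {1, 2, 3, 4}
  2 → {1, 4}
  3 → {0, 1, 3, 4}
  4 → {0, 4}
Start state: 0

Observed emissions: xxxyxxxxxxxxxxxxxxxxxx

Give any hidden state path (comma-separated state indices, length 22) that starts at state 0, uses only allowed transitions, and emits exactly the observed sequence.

0,4,0,2,4,0,4,0,4,4,4,0,4,4,4,4,4,0,0,0,0,0

  [0] x  {0,1,4}  => 0  start
  [1] x  {0,1,4}  => 4  0->4 ok
  [2] x  {0,1,4}  => 0  4->0 ok
  [3] y  {2,3}  => 2  0->2 ok
  [4] x  {0,1,4}  => 4  2->4 ok
  [5] x  {0,1,4}  => 0  4->0 ok
  [6] x  {0,1,4}  => 4  0->4 ok
  [7] x  {0,1,4}  => 0  4->0 ok
  [8] x  {0,1,4}  => 4  0->4 ok
  [9] x  {0,1,4}  => 4  4->4 ok
  [10] x  {0,1,4}  => 4  4->4 ok
  [11] x  {0,1,4}  => 0  4->0 ok
  [12] x  {0,1,4}  => 4  0->4 ok
  [13] x  {0,1,4}  => 4  4->4 ok
  [14] x  {0,1,4}  => 4  4->4 ok
  [15] x  {0,1,4}  => 4  4->4 ok
  [16] x  {0,1,4}  => 4  4->4 ok
  [17] x  {0,1,4}  => 0  4->0 ok
  [18] x  {0,1,4}  => 0  0->0 ok
  [19] x  {0,1,4}  => 0  0->0 ok
  [20] x  {0,1,4}  => 0  0->0 ok
  [21] x  {0,1,4}  => 0  0->0 ok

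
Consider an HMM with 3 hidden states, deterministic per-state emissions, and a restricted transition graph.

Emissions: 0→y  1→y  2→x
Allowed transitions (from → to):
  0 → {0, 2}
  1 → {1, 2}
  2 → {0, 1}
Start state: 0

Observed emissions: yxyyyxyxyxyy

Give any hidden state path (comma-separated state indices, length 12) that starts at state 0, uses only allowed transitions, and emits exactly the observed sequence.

  pos 0: y in {0,1}, choose 0; start
  pos 1: x in {2}, choose 2; 0->2 ok
  pos 2: y in {0,1}, choose 1; 2->1 ok
  pos 3: y in {0,1}, choose 1; 1->1 ok
  pos 4: y in {0,1}, choose 1; 1->1 ok
  pos 5: x in {2}, choose 2; 1->2 ok
  pos 6: y in {0,1}, choose 0; 2->0 ok
  pos 7: x in {2}, choose 2; 0->2 ok
  pos 8: y in {0,1}, choose 1; 2->1 ok
  pos 9: x in {2}, choose 2; 1->2 ok
  pos 10: y in {0,1}, choose 0; 2->0 ok
  pos 11: y in {0,1}, choose 0; 0->0 ok

0,2,1,1,1,2,0,2,1,2,0,0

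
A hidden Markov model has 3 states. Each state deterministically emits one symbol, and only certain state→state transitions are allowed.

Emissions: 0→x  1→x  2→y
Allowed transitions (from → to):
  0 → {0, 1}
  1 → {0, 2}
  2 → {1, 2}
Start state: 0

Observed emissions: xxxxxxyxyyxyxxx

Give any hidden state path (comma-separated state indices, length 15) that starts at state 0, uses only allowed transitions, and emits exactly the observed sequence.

0,0,0,1,0,1,2,1,2,2,1,2,1,0,0

  [0] x  {0,1}  => 0  start
  [1] x  {0,1}  => 0  0->0 ok
  [2] x  {0,1}  => 0  0->0 ok
  [3] x  {0,1}  => 1  0->1 ok
  [4] x  {0,1}  => 0  1->0 ok
  [5] x  {0,1}  => 1  0->1 ok
  [6] y  {2}  => 2  1->2 ok
  [7] x  {0,1}  => 1  2->1 ok
  [8] y  {2}  => 2  1->2 ok
  [9] y  {2}  => 2  2->2 ok
  [10] x  {0,1}  => 1  2->1 ok
  [11] y  {2}  => 2  1->2 ok
  [12] x  {0,1}  => 1  2->1 ok
  [13] x  {0,1}  => 0  1->0 ok
  [14] x  {0,1}  => 0  0->0 ok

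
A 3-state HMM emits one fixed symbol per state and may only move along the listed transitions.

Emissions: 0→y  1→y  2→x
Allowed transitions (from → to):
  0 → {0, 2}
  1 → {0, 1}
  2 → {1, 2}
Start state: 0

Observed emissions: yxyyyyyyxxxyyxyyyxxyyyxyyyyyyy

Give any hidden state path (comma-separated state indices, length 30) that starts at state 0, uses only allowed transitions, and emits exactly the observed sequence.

0,2,1,1,1,0,0,0,2,2,2,1,0,2,1,1,0,2,2,1,1,0,2,1,1,1,0,0,0,0

  pos 0: y in {0,1}, choose 0; start
  pos 1: x in {2}, choose 2; 0->2 ok
  pos 2: y in {0,1}, choose 1; 2->1 ok
  pos 3: y in {0,1}, choose 1; 1->1 ok
  pos 4: y in {0,1}, choose 1; 1->1 ok
  pos 5: y in {0,1}, choose 0; 1->0 ok
  pos 6: y in {0,1}, choose 0; 0->0 ok
  pos 7: y in {0,1}, choose 0; 0->0 ok
  pos 8: x in {2}, choose 2; 0->2 ok
  pos 9: x in {2}, choose 2; 2->2 ok
  pos 10: x in {2}, choose 2; 2->2 ok
  pos 11: y in {0,1}, choose 1; 2->1 ok
  pos 12: y in {0,1}, choose 0; 1->0 ok
  pos 13: x in {2}, choose 2; 0->2 ok
  pos 14: y in {0,1}, choose 1; 2->1 ok
  pos 15: y in {0,1}, choose 1; 1->1 ok
  pos 16: y in {0,1}, choose 0; 1->0 ok
  pos 17: x in {2}, choose 2; 0->2 ok
  pos 18: x in {2}, choose 2; 2->2 ok
  pos 19: y in {0,1}, choose 1; 2->1 ok
  pos 20: y in {0,1}, choose 1; 1->1 ok
  pos 21: y in {0,1}, choose 0; 1->0 ok
  pos 22: x in {2}, choose 2; 0->2 ok
  pos 23: y in {0,1}, choose 1; 2->1 ok
  pos 24: y in {0,1}, choose 1; 1->1 ok
  pos 25: y in {0,1}, choose 1; 1->1 ok
  pos 26: y in {0,1}, choose 0; 1->0 ok
  pos 27: y in {0,1}, choose 0; 0->0 ok
  pos 28: y in {0,1}, choose 0; 0->0 ok
  pos 29: y in {0,1}, choose 0; 0->0 ok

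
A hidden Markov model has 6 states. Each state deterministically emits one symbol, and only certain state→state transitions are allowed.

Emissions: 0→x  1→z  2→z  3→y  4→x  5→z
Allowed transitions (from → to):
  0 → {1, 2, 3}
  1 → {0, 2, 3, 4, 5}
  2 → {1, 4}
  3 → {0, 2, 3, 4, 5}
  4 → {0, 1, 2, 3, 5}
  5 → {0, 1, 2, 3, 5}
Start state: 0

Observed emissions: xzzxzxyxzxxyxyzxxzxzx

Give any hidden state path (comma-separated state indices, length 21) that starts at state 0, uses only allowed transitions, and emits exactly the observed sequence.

0,2,1,0,1,0,3,0,2,4,0,3,4,3,2,4,0,2,4,1,4

  t0 'x' -> {0,4}, take 0 (start)
  t1 'z' -> {1,2,5}, take 2 (0->2 ok)
  t2 'z' -> {1,2,5}, take 1 (2->1 ok)
  t3 'x' -> {0,4}, take 0 (1->0 ok)
  t4 'z' -> {1,2,5}, take 1 (0->1 ok)
  t5 'x' -> {0,4}, take 0 (1->0 ok)
  t6 'y' -> {3}, take 3 (0->3 ok)
  t7 'x' -> {0,4}, take 0 (3->0 ok)
  t8 'z' -> {1,2,5}, take 2 (0->2 ok)
  t9 'x' -> {0,4}, take 4 (2->4 ok)
  t10 'x' -> {0,4}, take 0 (4->0 ok)
  t11 'y' -> {3}, take 3 (0->3 ok)
  t12 'x' -> {0,4}, take 4 (3->4 ok)
  t13 'y' -> {3}, take 3 (4->3 ok)
  t14 'z' -> {1,2,5}, take 2 (3->2 ok)
  t15 'x' -> {0,4}, take 4 (2->4 ok)
  t16 'x' -> {0,4}, take 0 (4->0 ok)
  t17 'z' -> {1,2,5}, take 2 (0->2 ok)
  t18 'x' -> {0,4}, take 4 (2->4 ok)
  t19 'z' -> {1,2,5}, take 1 (4->1 ok)
  t20 'x' -> {0,4}, take 4 (1->4 ok)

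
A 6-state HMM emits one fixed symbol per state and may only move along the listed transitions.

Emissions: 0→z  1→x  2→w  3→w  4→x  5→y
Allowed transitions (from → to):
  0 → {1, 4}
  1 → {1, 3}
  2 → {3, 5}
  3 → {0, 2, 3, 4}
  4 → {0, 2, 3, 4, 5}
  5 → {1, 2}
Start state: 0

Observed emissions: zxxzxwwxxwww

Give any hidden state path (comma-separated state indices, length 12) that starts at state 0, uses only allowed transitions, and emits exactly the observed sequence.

0,4,4,0,4,2,3,4,4,2,3,2

  [0] z  {0}  => 0  start
  [1] x  {1,4}  => 4  0->4 ok
  [2] x  {1,4}  => 4  4->4 ok
  [3] z  {0}  => 0  4->0 ok
  [4] x  {1,4}  => 4  0->4 ok
  [5] w  {2,3}  => 2  4->2 ok
  [6] w  {2,3}  => 3  2->3 ok
  [7] x  {1,4}  => 4  3->4 ok
  [8] x  {1,4}  => 4  4->4 ok
  [9] w  {2,3}  => 2  4->2 ok
  [10] w  {2,3}  => 3  2->3 ok
  [11] w  {2,3}  => 2  3->2 ok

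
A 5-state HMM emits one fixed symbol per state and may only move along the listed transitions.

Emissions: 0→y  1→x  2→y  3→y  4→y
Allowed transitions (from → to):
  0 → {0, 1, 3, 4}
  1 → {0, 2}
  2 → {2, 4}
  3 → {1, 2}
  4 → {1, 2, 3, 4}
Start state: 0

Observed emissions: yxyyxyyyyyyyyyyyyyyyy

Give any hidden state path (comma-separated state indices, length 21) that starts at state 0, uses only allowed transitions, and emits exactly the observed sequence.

0,1,0,0,1,2,4,2,4,2,4,4,4,2,4,2,4,2,2,2,2

  t0 'y' -> {0,2,3,4}, take 0 (start)
  t1 'x' -> {1}, take 1 (0->1 ok)
  t2 'y' -> {0,2,3,4}, take 0 (1->0 ok)
  t3 'y' -> {0,2,3,4}, take 0 (0->0 ok)
  t4 'x' -> {1}, take 1 (0->1 ok)
  t5 'y' -> {0,2,3,4}, take 2 (1->2 ok)
  t6 'y' -> {0,2,3,4}, take 4 (2->4 ok)
  t7 'y' -> {0,2,3,4}, take 2 (4->2 ok)
  t8 'y' -> {0,2,3,4}, take 4 (2->4 ok)
  t9 'y' -> {0,2,3,4}, take 2 (4->2 ok)
  t10 'y' -> {0,2,3,4}, take 4 (2->4 ok)
  t11 'y' -> {0,2,3,4}, take 4 (4->4 ok)
  t12 'y' -> {0,2,3,4}, take 4 (4->4 ok)
  t13 'y' -> {0,2,3,4}, take 2 (4->2 ok)
  t14 'y' -> {0,2,3,4}, take 4 (2->4 ok)
  t15 'y' -> {0,2,3,4}, take 2 (4->2 ok)
  t16 'y' -> {0,2,3,4}, take 4 (2->4 ok)
  t17 'y' -> {0,2,3,4}, take 2 (4->2 ok)
  t18 'y' -> {0,2,3,4}, take 2 (2->2 ok)
  t19 'y' -> {0,2,3,4}, take 2 (2->2 ok)
  t20 'y' -> {0,2,3,4}, take 2 (2->2 ok)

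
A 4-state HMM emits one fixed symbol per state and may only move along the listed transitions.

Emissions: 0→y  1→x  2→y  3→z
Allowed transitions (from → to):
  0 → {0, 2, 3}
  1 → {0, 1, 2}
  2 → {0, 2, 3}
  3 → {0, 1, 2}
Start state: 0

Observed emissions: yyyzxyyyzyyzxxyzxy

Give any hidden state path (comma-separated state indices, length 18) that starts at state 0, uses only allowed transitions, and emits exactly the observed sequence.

0,2,0,3,1,0,2,0,3,2,2,3,1,1,0,3,1,0

  t0 'y' -> {0,2}, take 0 (start)
  t1 'y' -> {0,2}, take 2 (0->2 ok)
  t2 'y' -> {0,2}, take 0 (2->0 ok)
  t3 'z' -> {3}, take 3 (0->3 ok)
  t4 'x' -> {1}, take 1 (3->1 ok)
  t5 'y' -> {0,2}, take 0 (1->0 ok)
  t6 'y' -> {0,2}, take 2 (0->2 ok)
  t7 'y' -> {0,2}, take 0 (2->0 ok)
  t8 'z' -> {3}, take 3 (0->3 ok)
  t9 'y' -> {0,2}, take 2 (3->2 ok)
  t10 'y' -> {0,2}, take 2 (2->2 ok)
  t11 'z' -> {3}, take 3 (2->3 ok)
  t12 'x' -> {1}, take 1 (3->1 ok)
  t13 'x' -> {1}, take 1 (1->1 ok)
  t14 'y' -> {0,2}, take 0 (1->0 ok)
  t15 'z' -> {3}, take 3 (0->3 ok)
  t16 'x' -> {1}, take 1 (3->1 ok)
  t17 'y' -> {0,2}, take 0 (1->0 ok)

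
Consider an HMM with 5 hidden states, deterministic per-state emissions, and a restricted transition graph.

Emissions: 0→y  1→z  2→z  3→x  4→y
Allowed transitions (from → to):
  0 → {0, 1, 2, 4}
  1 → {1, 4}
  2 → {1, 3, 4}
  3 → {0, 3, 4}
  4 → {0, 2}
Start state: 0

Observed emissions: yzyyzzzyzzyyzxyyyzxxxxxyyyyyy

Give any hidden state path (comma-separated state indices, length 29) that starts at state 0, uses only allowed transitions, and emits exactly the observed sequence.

0,1,4,0,1,1,1,4,2,1,4,0,2,3,0,4,0,2,3,3,3,3,3,4,0,4,0,4,0

  pos 0: y in {0,4}, choose 0; start
  pos 1: z in {1,2}, choose 1; 0->1 ok
  pos 2: y in {0,4}, choose 4; 1->4 ok
  pos 3: y in {0,4}, choose 0; 4->0 ok
  pos 4: z in {1,2}, choose 1; 0->1 ok
  pos 5: z in {1,2}, choose 1; 1->1 ok
  pos 6: z in {1,2}, choose 1; 1->1 ok
  pos 7: y in {0,4}, choose 4; 1->4 ok
  pos 8: z in {1,2}, choose 2; 4->2 ok
  pos 9: z in {1,2}, choose 1; 2->1 ok
  pos 10: y in {0,4}, choose 4; 1->4 ok
  pos 11: y in {0,4}, choose 0; 4->0 ok
  pos 12: z in {1,2}, choose 2; 0->2 ok
  pos 13: x in {3}, choose 3; 2->3 ok
  pos 14: y in {0,4}, choose 0; 3->0 ok
  pos 15: y in {0,4}, choose 4; 0->4 ok
  pos 16: y in {0,4}, choose 0; 4->0 ok
  pos 17: z in {1,2}, choose 2; 0->2 ok
  pos 18: x in {3}, choose 3; 2->3 ok
  pos 19: x in {3}, choose 3; 3->3 ok
  pos 20: x in {3}, choose 3; 3->3 ok
  pos 21: x in {3}, choose 3; 3->3 ok
  pos 22: x in {3}, choose 3; 3->3 ok
  pos 23: y in {0,4}, choose 4; 3->4 ok
  pos 24: y in {0,4}, choose 0; 4->0 ok
  pos 25: y in {0,4}, choose 4; 0->4 ok
  pos 26: y in {0,4}, choose 0; 4->0 ok
  pos 27: y in {0,4}, choose 4; 0->4 ok
  pos 28: y in {0,4}, choose 0; 4->0 ok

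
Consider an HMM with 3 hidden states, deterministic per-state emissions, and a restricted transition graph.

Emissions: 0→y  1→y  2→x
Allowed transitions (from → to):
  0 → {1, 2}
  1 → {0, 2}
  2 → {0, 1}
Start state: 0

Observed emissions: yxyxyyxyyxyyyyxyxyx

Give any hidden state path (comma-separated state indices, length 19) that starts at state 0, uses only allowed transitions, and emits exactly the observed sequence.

  0: obs=y cand={0,1} pick 0 [start]
  1: obs=x cand={2} pick 2 [0->2 ok]
  2: obs=y cand={0,1} pick 0 [2->0 ok]
  3: obs=x cand={2} pick 2 [0->2 ok]
  4: obs=y cand={0,1} pick 0 [2->0 ok]
  5: obs=y cand={0,1} pick 1 [0->1 ok]
  6: obs=x cand={2} pick 2 [1->2 ok]
  7: obs=y cand={0,1} pick 0 [2->0 ok]
  8: obs=y cand={0,1} pick 1 [0->1 ok]
  9: obs=x cand={2} pick 2 [1->2 ok]
  10: obs=y cand={0,1} pick 1 [2->1 ok]
  11: obs=y cand={0,1} pick 0 [1->0 ok]
  12: obs=y cand={0,1} pick 1 [0->1 ok]
  13: obs=y cand={0,1} pick 0 [1->0 ok]
  14: obs=x cand={2} pick 2 [0->2 ok]
  15: obs=y cand={0,1} pick 1 [2->1 ok]
  16: obs=x cand={2} pick 2 [1->2 ok]
  17: obs=y cand={0,1} pick 1 [2->1 ok]
  18: obs=x cand={2} pick 2 [1->2 ok]

0,2,0,2,0,1,2,0,1,2,1,0,1,0,2,1,2,1,2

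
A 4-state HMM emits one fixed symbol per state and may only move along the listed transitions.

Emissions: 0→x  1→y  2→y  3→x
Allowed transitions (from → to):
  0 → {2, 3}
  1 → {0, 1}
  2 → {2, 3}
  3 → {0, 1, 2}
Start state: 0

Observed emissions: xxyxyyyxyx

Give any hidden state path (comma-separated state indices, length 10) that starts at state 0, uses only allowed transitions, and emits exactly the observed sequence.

0,3,2,3,2,2,2,3,2,3

  t0 'x' -> {0,3}, take 0 (start)
  t1 'x' -> {0,3}, take 3 (0->3 ok)
  t2 'y' -> {1,2}, take 2 (3->2 ok)
  t3 'x' -> {0,3}, take 3 (2->3 ok)
  t4 'y' -> {1,2}, take 2 (3->2 ok)
  t5 'y' -> {1,2}, take 2 (2->2 ok)
  t6 'y' -> {1,2}, take 2 (2->2 ok)
  t7 'x' -> {0,3}, take 3 (2->3 ok)
  t8 'y' -> {1,2}, take 2 (3->2 ok)
  t9 'x' -> {0,3}, take 3 (2->3 ok)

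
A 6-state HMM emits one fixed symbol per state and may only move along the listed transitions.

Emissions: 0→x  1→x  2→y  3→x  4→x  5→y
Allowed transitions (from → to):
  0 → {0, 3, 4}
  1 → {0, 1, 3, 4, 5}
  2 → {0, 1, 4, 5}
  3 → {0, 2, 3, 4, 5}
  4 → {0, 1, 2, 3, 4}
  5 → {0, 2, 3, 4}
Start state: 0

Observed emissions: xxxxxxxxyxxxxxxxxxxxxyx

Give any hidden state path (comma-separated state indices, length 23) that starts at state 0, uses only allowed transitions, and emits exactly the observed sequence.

  0: obs=x cand={0,1,3,4} pick 0 [start]
  1: obs=x cand={0,1,3,4} pick 3 [0->3 ok]
  2: obs=x cand={0,1,3,4} pick 4 [3->4 ok]
  3: obs=x cand={0,1,3,4} pick 4 [4->4 ok]
  4: obs=x cand={0,1,3,4} pick 0 [4->0 ok]
  5: obs=x cand={0,1,3,4} pick 4 [0->4 ok]
  6: obs=x cand={0,1,3,4} pick 1 [4->1 ok]
  7: obs=x cand={0,1,3,4} pick 3 [1->3 ok]
  8: obs=y cand={2,5} pick 5 [3->5 ok]
  9: obs=x cand={0,1,3,4} pick 0 [5->0 ok]
  10: obs=x cand={0,1,3,4} pick 3 [0->3 ok]
  11: obs=x cand={0,1,3,4} pick 3 [3->3 ok]
  12: obs=x cand={0,1,3,4} pick 3 [3->3 ok]
  13: obs=x cand={0,1,3,4} pick 4 [3->4 ok]
  14: obs=x cand={0,1,3,4} pick 0 [4->0 ok]
  15: obs=x cand={0,1,3,4} pick 0 [0->0 ok]
  16: obs=x cand={0,1,3,4} pick 0 [0->0 ok]
  17: obs=x cand={0,1,3,4} pick 0 [0->0 ok]
  18: obs=x cand={0,1,3,4} pick 0 [0->0 ok]
  19: obs=x cand={0,1,3,4} pick 3 [0->3 ok]
  20: obs=x cand={0,1,3,4} pick 3 [3->3 ok]
  21: obs=y cand={2,5} pick 5 [3->5 ok]
  22: obs=x cand={0,1,3,4} pick 0 [5->0 ok]

0,3,4,4,0,4,1,3,5,0,3,3,3,4,0,0,0,0,0,3,3,5,0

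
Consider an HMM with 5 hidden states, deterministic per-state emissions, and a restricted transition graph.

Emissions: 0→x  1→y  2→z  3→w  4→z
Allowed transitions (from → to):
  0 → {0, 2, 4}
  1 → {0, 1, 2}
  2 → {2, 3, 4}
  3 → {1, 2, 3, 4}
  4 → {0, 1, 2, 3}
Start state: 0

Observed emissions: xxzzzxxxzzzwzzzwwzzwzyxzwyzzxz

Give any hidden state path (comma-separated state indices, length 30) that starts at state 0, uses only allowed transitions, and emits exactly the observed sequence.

0,0,4,2,4,0,0,0,4,2,2,3,2,2,4,3,3,2,2,3,4,1,0,4,3,1,2,4,0,4

  pos 0: x in {0}, choose 0; start
  pos 1: x in {0}, choose 0; 0->0 ok
  pos 2: z in {2,4}, choose 4; 0->4 ok
  pos 3: z in {2,4}, choose 2; 4->2 ok
  pos 4: z in {2,4}, choose 4; 2->4 ok
  pos 5: x in {0}, choose 0; 4->0 ok
  pos 6: x in {0}, choose 0; 0->0 ok
  pos 7: x in {0}, choose 0; 0->0 ok
  pos 8: z in {2,4}, choose 4; 0->4 ok
  pos 9: z in {2,4}, choose 2; 4->2 ok
  pos 10: z in {2,4}, choose 2; 2->2 ok
  pos 11: w in {3}, choose 3; 2->3 ok
  pos 12: z in {2,4}, choose 2; 3->2 ok
  pos 13: z in {2,4}, choose 2; 2->2 ok
  pos 14: z in {2,4}, choose 4; 2->4 ok
  pos 15: w in {3}, choose 3; 4->3 ok
  pos 16: w in {3}, choose 3; 3->3 ok
  pos 17: z in {2,4}, choose 2; 3->2 ok
  pos 18: z in {2,4}, choose 2; 2->2 ok
  pos 19: w in {3}, choose 3; 2->3 ok
  pos 20: z in {2,4}, choose 4; 3->4 ok
  pos 21: y in {1}, choose 1; 4->1 ok
  pos 22: x in {0}, choose 0; 1->0 ok
  pos 23: z in {2,4}, choose 4; 0->4 ok
  pos 24: w in {3}, choose 3; 4->3 ok
  pos 25: y in {1}, choose 1; 3->1 ok
  pos 26: z in {2,4}, choose 2; 1->2 ok
  pos 27: z in {2,4}, choose 4; 2->4 ok
  pos 28: x in {0}, choose 0; 4->0 ok
  pos 29: z in {2,4}, choose 4; 0->4 ok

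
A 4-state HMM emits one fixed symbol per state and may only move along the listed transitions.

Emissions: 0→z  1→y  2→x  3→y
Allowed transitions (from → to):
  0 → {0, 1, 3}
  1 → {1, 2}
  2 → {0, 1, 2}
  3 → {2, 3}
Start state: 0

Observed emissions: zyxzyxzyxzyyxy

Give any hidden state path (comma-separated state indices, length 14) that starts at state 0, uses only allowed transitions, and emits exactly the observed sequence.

  t0 'z' -> {0}, take 0 (start)
  t1 'y' -> {1,3}, take 3 (0->3 ok)
  t2 'x' -> {2}, take 2 (3->2 ok)
  t3 'z' -> {0}, take 0 (2->0 ok)
  t4 'y' -> {1,3}, take 1 (0->1 ok)
  t5 'x' -> {2}, take 2 (1->2 ok)
  t6 'z' -> {0}, take 0 (2->0 ok)
  t7 'y' -> {1,3}, take 3 (0->3 ok)
  t8 'x' -> {2}, take 2 (3->2 ok)
  t9 'z' -> {0}, take 0 (2->0 ok)
  t10 'y' -> {1,3}, take 3 (0->3 ok)
  t11 'y' -> {1,3}, take 3 (3->3 ok)
  t12 'x' -> {2}, take 2 (3->2 ok)
  t13 'y' -> {1,3}, take 1 (2->1 ok)

0,3,2,0,1,2,0,3,2,0,3,3,2,1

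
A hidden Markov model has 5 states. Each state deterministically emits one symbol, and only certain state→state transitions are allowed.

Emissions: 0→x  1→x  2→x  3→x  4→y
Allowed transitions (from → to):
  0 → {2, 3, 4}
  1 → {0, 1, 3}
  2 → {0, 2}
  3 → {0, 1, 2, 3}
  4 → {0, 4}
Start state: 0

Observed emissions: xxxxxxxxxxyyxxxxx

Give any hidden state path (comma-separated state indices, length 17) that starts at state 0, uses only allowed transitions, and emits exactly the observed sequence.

0,3,1,3,2,0,3,0,2,0,4,4,0,2,2,2,0

  t0 'x' -> {0,1,2,3}, take 0 (start)
  t1 'x' -> {0,1,2,3}, take 3 (0->3 ok)
  t2 'x' -> {0,1,2,3}, take 1 (3->1 ok)
  t3 'x' -> {0,1,2,3}, take 3 (1->3 ok)
  t4 'x' -> {0,1,2,3}, take 2 (3->2 ok)
  t5 'x' -> {0,1,2,3}, take 0 (2->0 ok)
  t6 'x' -> {0,1,2,3}, take 3 (0->3 ok)
  t7 'x' -> {0,1,2,3}, take 0 (3->0 ok)
  t8 'x' -> {0,1,2,3}, take 2 (0->2 ok)
  t9 'x' -> {0,1,2,3}, take 0 (2->0 ok)
  t10 'y' -> {4}, take 4 (0->4 ok)
  t11 'y' -> {4}, take 4 (4->4 ok)
  t12 'x' -> {0,1,2,3}, take 0 (4->0 ok)
  t13 'x' -> {0,1,2,3}, take 2 (0->2 ok)
  t14 'x' -> {0,1,2,3}, take 2 (2->2 ok)
  t15 'x' -> {0,1,2,3}, take 2 (2->2 ok)
  t16 'x' -> {0,1,2,3}, take 0 (2->0 ok)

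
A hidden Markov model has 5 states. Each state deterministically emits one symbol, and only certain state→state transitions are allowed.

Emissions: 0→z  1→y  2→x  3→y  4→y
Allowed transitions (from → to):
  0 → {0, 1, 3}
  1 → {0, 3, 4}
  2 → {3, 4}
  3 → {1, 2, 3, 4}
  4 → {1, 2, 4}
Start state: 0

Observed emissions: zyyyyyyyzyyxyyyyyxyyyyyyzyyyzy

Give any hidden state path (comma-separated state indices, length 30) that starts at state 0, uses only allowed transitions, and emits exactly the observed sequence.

0,3,3,4,1,3,4,1,0,1,4,2,4,4,4,1,3,2,4,4,4,4,4,1,0,3,4,1,0,3

  0: obs=z cand={0} pick 0 [start]
  1: obs=y cand={1,3,4} pick 3 [0->3 ok]
  2: obs=y cand={1,3,4} pick 3 [3->3 ok]
  3: obs=y cand={1,3,4} pick 4 [3->4 ok]
  4: obs=y cand={1,3,4} pick 1 [4->1 ok]
  5: obs=y cand={1,3,4} pick 3 [1->3 ok]
  6: obs=y cand={1,3,4} pick 4 [3->4 ok]
  7: obs=y cand={1,3,4} pick 1 [4->1 ok]
  8: obs=z cand={0} pick 0 [1->0 ok]
  9: obs=y cand={1,3,4} pick 1 [0->1 ok]
  10: obs=y cand={1,3,4} pick 4 [1->4 ok]
  11: obs=x cand={2} pick 2 [4->2 ok]
  12: obs=y cand={1,3,4} pick 4 [2->4 ok]
  13: obs=y cand={1,3,4} pick 4 [4->4 ok]
  14: obs=y cand={1,3,4} pick 4 [4->4 ok]
  15: obs=y cand={1,3,4} pick 1 [4->1 ok]
  16: obs=y cand={1,3,4} pick 3 [1->3 ok]
  17: obs=x cand={2} pick 2 [3->2 ok]
  18: obs=y cand={1,3,4} pick 4 [2->4 ok]
  19: obs=y cand={1,3,4} pick 4 [4->4 ok]
  20: obs=y cand={1,3,4} pick 4 [4->4 ok]
  21: obs=y cand={1,3,4} pick 4 [4->4 ok]
  22: obs=y cand={1,3,4} pick 4 [4->4 ok]
  23: obs=y cand={1,3,4} pick 1 [4->1 ok]
  24: obs=z cand={0} pick 0 [1->0 ok]
  25: obs=y cand={1,3,4} pick 3 [0->3 ok]
  26: obs=y cand={1,3,4} pick 4 [3->4 ok]
  27: obs=y cand={1,3,4} pick 1 [4->1 ok]
  28: obs=z cand={0} pick 0 [1->0 ok]
  29: obs=y cand={1,3,4} pick 3 [0->3 ok]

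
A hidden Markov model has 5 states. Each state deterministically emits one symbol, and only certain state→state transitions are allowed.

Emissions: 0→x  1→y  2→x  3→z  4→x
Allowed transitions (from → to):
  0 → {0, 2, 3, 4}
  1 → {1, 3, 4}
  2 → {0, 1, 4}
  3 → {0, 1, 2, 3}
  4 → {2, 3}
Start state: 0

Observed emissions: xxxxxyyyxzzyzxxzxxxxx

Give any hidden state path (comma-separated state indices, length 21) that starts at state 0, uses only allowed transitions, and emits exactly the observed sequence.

  [0] x  {0,2,4}  => 0  start
  [1] x  {0,2,4}  => 0  0->0 ok
  [2] x  {0,2,4}  => 0  0->0 ok
  [3] x  {0,2,4}  => 4  0->4 ok
  [4] x  {0,2,4}  => 2  4->2 ok
  [5] y  {1}  => 1  2->1 ok
  [6] y  {1}  => 1  1->1 ok
  [7] y  {1}  => 1  1->1 ok
  [8] x  {0,2,4}  => 4  1->4 ok
  [9] z  {3}  => 3  4->3 ok
  [10] z  {3}  => 3  3->3 ok
  [11] y  {1}  => 1  3->1 ok
  [12] z  {3}  => 3  1->3 ok
  [13] x  {0,2,4}  => 0  3->0 ok
  [14] x  {0,2,4}  => 4  0->4 ok
  [15] z  {3}  => 3  4->3 ok
  [16] x  {0,2,4}  => 0  3->0 ok
  [17] x  {0,2,4}  => 2  0->2 ok
  [18] x  {0,2,4}  => 0  2->0 ok
  [19] x  {0,2,4}  => 0  0->0 ok
  [20] x  {0,2,4}  => 0  0->0 ok

0,0,0,4,2,1,1,1,4,3,3,1,3,0,4,3,0,2,0,0,0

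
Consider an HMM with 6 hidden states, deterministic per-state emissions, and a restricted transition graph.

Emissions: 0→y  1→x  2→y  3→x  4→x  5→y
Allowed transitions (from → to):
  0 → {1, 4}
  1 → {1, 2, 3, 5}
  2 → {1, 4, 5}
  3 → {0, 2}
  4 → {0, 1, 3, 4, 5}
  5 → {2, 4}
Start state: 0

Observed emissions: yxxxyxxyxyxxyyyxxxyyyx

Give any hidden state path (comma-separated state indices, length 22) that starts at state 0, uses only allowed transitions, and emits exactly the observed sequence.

0,4,4,1,2,4,1,2,1,2,4,4,5,2,5,4,4,4,5,2,5,4

  pos 0: y in {0,2,5}, choose 0; start
  pos 1: x in {1,3,4}, choose 4; 0->4 ok
  pos 2: x in {1,3,4}, choose 4; 4->4 ok
  pos 3: x in {1,3,4}, choose 1; 4->1 ok
  pos 4: y in {0,2,5}, choose 2; 1->2 ok
  pos 5: x in {1,3,4}, choose 4; 2->4 ok
  pos 6: x in {1,3,4}, choose 1; 4->1 ok
  pos 7: y in {0,2,5}, choose 2; 1->2 ok
  pos 8: x in {1,3,4}, choose 1; 2->1 ok
  pos 9: y in {0,2,5}, choose 2; 1->2 ok
  pos 10: x in {1,3,4}, choose 4; 2->4 ok
  pos 11: x in {1,3,4}, choose 4; 4->4 ok
  pos 12: y in {0,2,5}, choose 5; 4->5 ok
  pos 13: y in {0,2,5}, choose 2; 5->2 ok
  pos 14: y in {0,2,5}, choose 5; 2->5 ok
  pos 15: x in {1,3,4}, choose 4; 5->4 ok
  pos 16: x in {1,3,4}, choose 4; 4->4 ok
  pos 17: x in {1,3,4}, choose 4; 4->4 ok
  pos 18: y in {0,2,5}, choose 5; 4->5 ok
  pos 19: y in {0,2,5}, choose 2; 5->2 ok
  pos 20: y in {0,2,5}, choose 5; 2->5 ok
  pos 21: x in {1,3,4}, choose 4; 5->4 ok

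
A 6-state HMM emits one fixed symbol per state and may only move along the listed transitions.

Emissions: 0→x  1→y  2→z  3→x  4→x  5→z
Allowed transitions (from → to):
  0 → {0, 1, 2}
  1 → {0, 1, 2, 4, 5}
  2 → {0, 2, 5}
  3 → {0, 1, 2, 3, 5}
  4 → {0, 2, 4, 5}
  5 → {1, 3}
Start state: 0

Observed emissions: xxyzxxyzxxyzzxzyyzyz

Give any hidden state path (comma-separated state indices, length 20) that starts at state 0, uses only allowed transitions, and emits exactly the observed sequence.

  t0 'x' -> {0,3,4}, take 0 (start)
  t1 'x' -> {0,3,4}, take 0 (0->0 ok)
  t2 'y' -> {1}, take 1 (0->1 ok)
  t3 'z' -> {2,5}, take 5 (1->5 ok)
  t4 'x' -> {0,3,4}, take 3 (5->3 ok)
  t5 'x' -> {0,3,4}, take 3 (3->3 ok)
  t6 'y' -> {1}, take 1 (3->1 ok)
  t7 'z' -> {2,5}, take 2 (1->2 ok)
  t8 'x' -> {0,3,4}, take 0 (2->0 ok)
  t9 'x' -> {0,3,4}, take 0 (0->0 ok)
  t10 'y' -> {1}, take 1 (0->1 ok)
  t11 'z' -> {2,5}, take 2 (1->2 ok)
  t12 'z' -> {2,5}, take 5 (2->5 ok)
  t13 'x' -> {0,3,4}, take 3 (5->3 ok)
  t14 'z' -> {2,5}, take 5 (3->5 ok)
  t15 'y' -> {1}, take 1 (5->1 ok)
  t16 'y' -> {1}, take 1 (1->1 ok)
  t17 'z' -> {2,5}, take 5 (1->5 ok)
  t18 'y' -> {1}, take 1 (5->1 ok)
  t19 'z' -> {2,5}, take 2 (1->2 ok)

0,0,1,5,3,3,1,2,0,0,1,2,5,3,5,1,1,5,1,2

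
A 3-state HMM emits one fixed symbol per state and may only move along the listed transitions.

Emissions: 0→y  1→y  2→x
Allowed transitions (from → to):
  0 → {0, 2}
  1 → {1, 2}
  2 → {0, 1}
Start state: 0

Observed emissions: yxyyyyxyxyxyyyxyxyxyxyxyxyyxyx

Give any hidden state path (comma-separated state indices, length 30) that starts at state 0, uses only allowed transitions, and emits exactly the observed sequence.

0,2,1,1,1,1,2,0,2,1,2,1,1,1,2,1,2,1,2,1,2,0,2,0,2,0,0,2,0,2

  [0] y  {0,1}  => 0  start
  [1] x  {2}  => 2  0->2 ok
  [2] y  {0,1}  => 1  2->1 ok
  [3] y  {0,1}  => 1  1->1 ok
  [4] y  {0,1}  => 1  1->1 ok
  [5] y  {0,1}  => 1  1->1 ok
  [6] x  {2}  => 2  1->2 ok
  [7] y  {0,1}  => 0  2->0 ok
  [8] x  {2}  => 2  0->2 ok
  [9] y  {0,1}  => 1  2->1 ok
  [10] x  {2}  => 2  1->2 ok
  [11] y  {0,1}  => 1  2->1 ok
  [12] y  {0,1}  => 1  1->1 ok
  [13] y  {0,1}  => 1  1->1 ok
  [14] x  {2}  => 2  1->2 ok
  [15] y  {0,1}  => 1  2->1 ok
  [16] x  {2}  => 2  1->2 ok
  [17] y  {0,1}  => 1  2->1 ok
  [18] x  {2}  => 2  1->2 ok
  [19] y  {0,1}  => 1  2->1 ok
  [20] x  {2}  => 2  1->2 ok
  [21] y  {0,1}  => 0  2->0 ok
  [22] x  {2}  => 2  0->2 ok
  [23] y  {0,1}  => 0  2->0 ok
  [24] x  {2}  => 2  0->2 ok
  [25] y  {0,1}  => 0  2->0 ok
  [26] y  {0,1}  => 0  0->0 ok
  [27] x  {2}  => 2  0->2 ok
  [28] y  {0,1}  => 0  2->0 ok
  [29] x  {2}  => 2  0->2 ok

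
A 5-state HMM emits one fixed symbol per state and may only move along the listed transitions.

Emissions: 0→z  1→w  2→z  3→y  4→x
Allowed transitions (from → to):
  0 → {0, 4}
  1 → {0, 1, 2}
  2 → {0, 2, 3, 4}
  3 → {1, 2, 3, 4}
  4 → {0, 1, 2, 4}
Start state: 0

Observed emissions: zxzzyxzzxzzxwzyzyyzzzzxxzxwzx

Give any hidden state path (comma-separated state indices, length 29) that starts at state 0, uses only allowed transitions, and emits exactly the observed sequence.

0,4,2,2,3,4,2,2,4,0,0,4,1,2,3,2,3,3,2,2,2,0,4,4,2,4,1,0,4

  [0] z  {0,2}  => 0  start
  [1] x  {4}  => 4  0->4 ok
  [2] z  {0,2}  => 2  4->2 ok
  [3] z  {0,2}  => 2  2->2 ok
  [4] y  {3}  => 3  2->3 ok
  [5] x  {4}  => 4  3->4 ok
  [6] z  {0,2}  => 2  4->2 ok
  [7] z  {0,2}  => 2  2->2 ok
  [8] x  {4}  => 4  2->4 ok
  [9] z  {0,2}  => 0  4->0 ok
  [10] z  {0,2}  => 0  0->0 ok
  [11] x  {4}  => 4  0->4 ok
  [12] w  {1}  => 1  4->1 ok
  [13] z  {0,2}  => 2  1->2 ok
  [14] y  {3}  => 3  2->3 ok
  [15] z  {0,2}  => 2  3->2 ok
  [16] y  {3}  => 3  2->3 ok
  [17] y  {3}  => 3  3->3 ok
  [18] z  {0,2}  => 2  3->2 ok
  [19] z  {0,2}  => 2  2->2 ok
  [20] z  {0,2}  => 2  2->2 ok
  [21] z  {0,2}  => 0  2->0 ok
  [22] x  {4}  => 4  0->4 ok
  [23] x  {4}  => 4  4->4 ok
  [24] z  {0,2}  => 2  4->2 ok
  [25] x  {4}  => 4  2->4 ok
  [26] w  {1}  => 1  4->1 ok
  [27] z  {0,2}  => 0  1->0 ok
  [28] x  {4}  => 4  0->4 ok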